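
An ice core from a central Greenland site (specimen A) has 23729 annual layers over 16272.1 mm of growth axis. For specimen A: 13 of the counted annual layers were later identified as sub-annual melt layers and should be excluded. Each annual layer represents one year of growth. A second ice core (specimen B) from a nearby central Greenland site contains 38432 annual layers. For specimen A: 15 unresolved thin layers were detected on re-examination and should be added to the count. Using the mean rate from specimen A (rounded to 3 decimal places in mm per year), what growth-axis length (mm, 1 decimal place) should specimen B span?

26364.4 mm

Specimen A: after corrections the count is 23729 − 13 + 15 = 23731 annual layers.
A: Mean rate = 16272.1 mm / 23731 years ≈ 0.686 mm/year.
For B, 0.686 mm/year × 38432 years = 26364.4 mm.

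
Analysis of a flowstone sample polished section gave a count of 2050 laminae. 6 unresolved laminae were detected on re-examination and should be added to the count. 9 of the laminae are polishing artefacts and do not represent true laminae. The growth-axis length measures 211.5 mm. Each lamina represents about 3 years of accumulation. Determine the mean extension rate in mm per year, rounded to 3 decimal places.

0.034 mm per year

True lamina count = 2050 − 9 + 6 = 2047.
Multiplying by 3 years per lamina: 2047 × 3 = 6141 years.
Extension rate ≈ 211.5 / 6141 = 0.034 mm per year.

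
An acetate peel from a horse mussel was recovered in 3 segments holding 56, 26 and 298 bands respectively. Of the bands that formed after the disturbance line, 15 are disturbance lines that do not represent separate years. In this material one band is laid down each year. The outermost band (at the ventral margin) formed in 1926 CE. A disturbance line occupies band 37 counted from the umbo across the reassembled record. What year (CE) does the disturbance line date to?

1598 CE

Total bands = 56 + 26 + 298 = 380.
Between band 37 and the ventral margin there are 380 − 37 = 343 bands.
Removing the 15 false bands leaves 343 − 15 = 328 true bands beyond the disturbance line.
The band at the ventral margin is 1926 CE, so the disturbance line dates to 1926 − 328 = 1598 CE.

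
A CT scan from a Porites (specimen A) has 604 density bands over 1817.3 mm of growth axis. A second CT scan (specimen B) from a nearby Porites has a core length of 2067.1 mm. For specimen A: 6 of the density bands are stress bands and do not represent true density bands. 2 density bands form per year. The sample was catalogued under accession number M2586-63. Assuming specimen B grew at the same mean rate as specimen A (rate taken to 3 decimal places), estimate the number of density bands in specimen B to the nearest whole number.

680 density bands

Specimen A: true density band count = 604 − 6 = 598.
Specimen A: dividing by 2 density bands per year: 598 / 2 = 299 years.
A: Mean rate = 1817.3 mm / 299 years ≈ 6.078 mm/yr.
For B, 2067.1 / 6.078 = 340.10 years; at 2 density bands per year that is 340.10 × 2 ≈ 680 density bands.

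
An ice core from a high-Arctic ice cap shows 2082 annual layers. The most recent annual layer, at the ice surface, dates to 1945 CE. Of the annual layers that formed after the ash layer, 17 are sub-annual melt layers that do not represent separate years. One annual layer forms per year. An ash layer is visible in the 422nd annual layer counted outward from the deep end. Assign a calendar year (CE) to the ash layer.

2082 − 422 = 1660 annual layers lie beyond the ash layer toward the ice surface.
1660 − 17 false = 1643 true annual layers after the ash layer.
1945 − 1643 = 302 CE.

302 CE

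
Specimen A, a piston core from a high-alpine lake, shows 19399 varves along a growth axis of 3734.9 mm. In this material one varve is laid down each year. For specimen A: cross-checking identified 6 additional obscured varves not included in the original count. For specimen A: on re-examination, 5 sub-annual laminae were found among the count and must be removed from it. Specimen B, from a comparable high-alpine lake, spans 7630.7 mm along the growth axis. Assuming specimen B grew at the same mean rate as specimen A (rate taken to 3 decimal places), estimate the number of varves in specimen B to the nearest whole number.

39537 varves

Specimen A: true varve count = 19399 − 5 + 6 = 19400.
A: 3734.9 mm over 19400 years gives 3734.9 / 19400 ≈ 0.193 mm/yr.
For B, 7630.7 / 0.193 = 39537.31 years ≈ 39537 varves.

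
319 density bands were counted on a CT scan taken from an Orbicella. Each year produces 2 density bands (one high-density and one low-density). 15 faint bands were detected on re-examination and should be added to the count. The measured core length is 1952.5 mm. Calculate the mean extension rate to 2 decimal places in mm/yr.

Adjusted count: 319 + 15 = 334 density bands.
334 density bands at 2 per year is 334 / 2 = 167 years.
1952.5 mm over 167 years gives 1952.5 / 167 ≈ 11.69 mm/yr.

11.69 mm/yr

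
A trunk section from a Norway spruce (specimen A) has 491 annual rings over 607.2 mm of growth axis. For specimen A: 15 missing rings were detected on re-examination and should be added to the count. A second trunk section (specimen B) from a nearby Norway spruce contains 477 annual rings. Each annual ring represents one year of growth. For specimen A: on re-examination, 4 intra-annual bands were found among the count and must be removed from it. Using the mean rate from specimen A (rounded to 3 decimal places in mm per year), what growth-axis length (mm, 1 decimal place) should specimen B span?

577.2 mm

Specimen A: true annual ring count = 491 − 4 + 15 = 502.
A: Extension rate ≈ 607.2 / 502 = 1.210 mm per year.
For B, 1.210 mm/year × 477 years = 577.2 mm.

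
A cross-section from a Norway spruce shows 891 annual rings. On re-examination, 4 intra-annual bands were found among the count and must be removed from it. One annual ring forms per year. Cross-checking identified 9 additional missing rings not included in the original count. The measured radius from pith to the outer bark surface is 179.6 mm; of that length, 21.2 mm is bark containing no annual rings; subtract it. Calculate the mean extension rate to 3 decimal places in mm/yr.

After corrections the count is 891 − 4 + 9 = 896 annual rings.
The growth record spans 179.6 − 21.2 = 158.4 mm.
Extension rate ≈ 158.4 / 896 = 0.177 mm/yr.

0.177 mm/yr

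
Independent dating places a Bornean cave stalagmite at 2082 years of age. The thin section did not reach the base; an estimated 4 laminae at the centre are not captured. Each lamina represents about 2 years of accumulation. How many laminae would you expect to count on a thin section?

At 2 years per lamina, 2082 / 2 = 1041 laminae are expected.
Less the 4 uncaptured laminae: 1041 − 4 = 1037.

1037 laminae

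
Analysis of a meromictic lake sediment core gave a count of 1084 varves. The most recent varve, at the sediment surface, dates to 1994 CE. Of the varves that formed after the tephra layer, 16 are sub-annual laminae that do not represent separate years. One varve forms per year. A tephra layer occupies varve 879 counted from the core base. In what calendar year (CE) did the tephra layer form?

1805 CE

Between varve 879 and the sediment surface there are 1084 − 879 = 205 varves.
Removing the 16 false varves leaves 205 − 16 = 189 true varves beyond the tephra layer.
Counting back 189 years from 1994 CE places the tephra layer in 1994 − 189 = 1805 CE.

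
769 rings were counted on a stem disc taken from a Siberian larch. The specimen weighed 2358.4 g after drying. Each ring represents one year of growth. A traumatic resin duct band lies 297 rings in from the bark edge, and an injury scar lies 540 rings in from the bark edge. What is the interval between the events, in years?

540 − 297 = 243 rings lie between the two events.
One ring per year makes the interval 243 years.

243 yr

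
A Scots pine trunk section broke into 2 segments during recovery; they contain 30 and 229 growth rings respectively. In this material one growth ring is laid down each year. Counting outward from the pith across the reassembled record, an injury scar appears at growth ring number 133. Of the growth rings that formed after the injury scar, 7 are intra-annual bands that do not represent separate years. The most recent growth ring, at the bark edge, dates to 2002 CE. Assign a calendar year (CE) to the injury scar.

1883 CE

Total growth rings = 30 + 229 = 259.
Between growth ring 133 and the bark edge there are 259 − 133 = 126 growth rings.
Excluding 7 false growth rings: 126 − 7 = 119.
Counting back 119 years from 2002 CE places the injury scar in 2002 − 119 = 1883 CE.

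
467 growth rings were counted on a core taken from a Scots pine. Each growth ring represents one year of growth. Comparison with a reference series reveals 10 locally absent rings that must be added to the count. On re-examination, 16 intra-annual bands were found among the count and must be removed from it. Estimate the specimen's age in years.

461 years

True growth ring count = 467 − 16 + 10 = 461.
One growth ring per year makes the duration 461 years.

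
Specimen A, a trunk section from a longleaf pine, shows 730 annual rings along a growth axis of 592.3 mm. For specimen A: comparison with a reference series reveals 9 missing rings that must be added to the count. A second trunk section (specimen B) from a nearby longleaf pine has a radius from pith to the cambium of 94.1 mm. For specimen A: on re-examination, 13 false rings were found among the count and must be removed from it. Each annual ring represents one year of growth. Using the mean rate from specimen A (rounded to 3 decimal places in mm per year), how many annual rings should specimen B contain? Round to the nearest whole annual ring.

115 annual rings

Specimen A: after corrections the count is 730 − 13 + 9 = 726 annual rings.
A: 592.3 mm over 726 years gives 592.3 / 726 ≈ 0.816 mm per year.
Specimen B: 94.1 mm / 0.816 mm per year = 115.32 years ≈ 115 annual rings.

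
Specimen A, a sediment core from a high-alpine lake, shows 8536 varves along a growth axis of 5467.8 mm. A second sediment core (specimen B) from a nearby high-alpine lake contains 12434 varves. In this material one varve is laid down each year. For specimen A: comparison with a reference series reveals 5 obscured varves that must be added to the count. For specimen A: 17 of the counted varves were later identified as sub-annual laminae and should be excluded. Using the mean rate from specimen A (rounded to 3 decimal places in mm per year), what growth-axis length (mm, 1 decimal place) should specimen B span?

Specimen A: correcting the raw count gives 8536 − 17 + 5 = 8524 true varves.
A: Mean rate = 5467.8 mm / 8524 years ≈ 0.641 mm per year.
For B, 0.641 mm/year × 12434 years = 7970.2 mm.

7970.2 mm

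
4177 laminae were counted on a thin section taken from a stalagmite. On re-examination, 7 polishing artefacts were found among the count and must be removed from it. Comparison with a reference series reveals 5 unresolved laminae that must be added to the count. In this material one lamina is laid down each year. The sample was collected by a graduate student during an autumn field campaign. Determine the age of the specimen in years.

4175 yr

True lamina count = 4177 − 7 + 5 = 4175.
With a one-to-one lamina periodicity this is 4175 years.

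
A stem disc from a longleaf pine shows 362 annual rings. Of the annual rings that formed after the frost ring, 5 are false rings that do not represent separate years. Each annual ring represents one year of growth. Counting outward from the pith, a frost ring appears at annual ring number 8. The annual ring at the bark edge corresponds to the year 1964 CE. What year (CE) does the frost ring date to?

The frost ring sits at annual ring 8 from the pith, so 362 − 8 = 354 annual rings formed after it.
354 − 5 false = 349 true annual rings after the frost ring.
Counting back 349 years from 1964 CE places the frost ring in 1964 − 349 = 1615 CE.

1615 CE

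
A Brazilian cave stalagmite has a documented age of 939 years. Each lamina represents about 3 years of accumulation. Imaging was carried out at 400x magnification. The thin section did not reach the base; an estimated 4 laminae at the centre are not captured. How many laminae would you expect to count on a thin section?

At 3 years per lamina, 939 / 3 = 313 laminae are expected.
313 − 4 missed = 309 laminae expected in the prepared section.

309 laminae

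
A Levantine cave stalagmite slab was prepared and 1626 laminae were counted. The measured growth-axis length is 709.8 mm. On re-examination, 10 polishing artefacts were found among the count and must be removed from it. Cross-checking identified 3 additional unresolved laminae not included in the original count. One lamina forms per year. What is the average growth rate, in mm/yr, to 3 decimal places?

0.438 mm/yr

After corrections the count is 1626 − 10 + 3 = 1619 laminae.
Mean rate = 709.8 mm / 1619 years ≈ 0.438 mm/yr.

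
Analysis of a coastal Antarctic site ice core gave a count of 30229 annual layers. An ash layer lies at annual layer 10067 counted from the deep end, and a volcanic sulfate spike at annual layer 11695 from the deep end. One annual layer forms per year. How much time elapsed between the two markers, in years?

The two markers are separated by 11695 − 10067 = 1628 annual layers.
That is 1628 years at one annual layer per year.

1628 years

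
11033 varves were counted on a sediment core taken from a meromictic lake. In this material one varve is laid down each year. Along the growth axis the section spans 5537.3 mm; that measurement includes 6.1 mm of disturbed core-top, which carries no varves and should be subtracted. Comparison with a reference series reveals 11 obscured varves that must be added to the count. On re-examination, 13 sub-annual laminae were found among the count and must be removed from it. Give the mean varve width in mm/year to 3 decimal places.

Correcting the raw count gives 11033 − 13 + 11 = 11031 true varves.
The growth record spans 5537.3 − 6.1 = 5531.2 mm.
Extension rate ≈ 5531.2 / 11031 = 0.501 mm/year.

0.501 mm/year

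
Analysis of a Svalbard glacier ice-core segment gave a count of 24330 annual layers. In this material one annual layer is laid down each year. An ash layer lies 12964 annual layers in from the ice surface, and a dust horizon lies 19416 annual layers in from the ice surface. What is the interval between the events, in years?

The two markers are separated by 19416 − 12964 = 6452 annual layers.
That is 6452 years at one annual layer per year.

6452 years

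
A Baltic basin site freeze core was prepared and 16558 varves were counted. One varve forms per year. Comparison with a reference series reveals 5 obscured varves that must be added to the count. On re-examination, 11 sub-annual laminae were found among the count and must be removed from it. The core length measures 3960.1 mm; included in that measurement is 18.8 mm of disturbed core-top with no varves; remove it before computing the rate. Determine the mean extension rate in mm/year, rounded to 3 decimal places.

0.238 mm/year

True varve count = 16558 − 11 + 5 = 16552.
Removing the 18.8 mm offcut leaves 3960.1 − 18.8 = 3941.3 mm.
Extension rate ≈ 3941.3 / 16552 = 0.238 mm/year.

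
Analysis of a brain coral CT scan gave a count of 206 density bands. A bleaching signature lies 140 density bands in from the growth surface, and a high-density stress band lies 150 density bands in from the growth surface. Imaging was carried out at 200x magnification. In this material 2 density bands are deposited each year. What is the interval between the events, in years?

The two markers are separated by 150 − 140 = 10 density bands.
With 2 density bands per year, 10 / 2 = 5 years.

5 yr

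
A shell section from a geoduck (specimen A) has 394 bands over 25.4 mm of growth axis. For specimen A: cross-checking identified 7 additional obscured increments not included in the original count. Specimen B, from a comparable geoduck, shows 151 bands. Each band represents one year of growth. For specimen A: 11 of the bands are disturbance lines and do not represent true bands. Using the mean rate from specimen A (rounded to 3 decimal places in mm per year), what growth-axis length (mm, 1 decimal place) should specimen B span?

9.8 mm

Specimen A: adjusted count: 394 − 11 + 7 = 390 bands.
A: Extension rate ≈ 25.4 / 390 = 0.065 mm per year.
For B, 0.065 mm/year × 151 years = 9.8 mm.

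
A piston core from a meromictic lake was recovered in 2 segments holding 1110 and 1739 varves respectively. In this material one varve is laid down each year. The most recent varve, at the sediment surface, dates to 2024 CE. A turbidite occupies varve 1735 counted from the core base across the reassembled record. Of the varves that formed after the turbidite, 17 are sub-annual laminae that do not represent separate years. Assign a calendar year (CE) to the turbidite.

Total varves = 1110 + 1739 = 2849.
2849 − 1735 = 1114 varves lie beyond the turbidite toward the sediment surface.
1114 − 17 false = 1097 true varves after the turbidite.
2024 − 1097 = 927 CE.

927 CE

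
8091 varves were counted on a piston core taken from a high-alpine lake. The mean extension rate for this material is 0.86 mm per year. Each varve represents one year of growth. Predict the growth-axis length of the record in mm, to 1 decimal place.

8091 years of growth are recorded.
Length ≈ 0.86 × 8091 = 6958.3 mm.

6958.3 mm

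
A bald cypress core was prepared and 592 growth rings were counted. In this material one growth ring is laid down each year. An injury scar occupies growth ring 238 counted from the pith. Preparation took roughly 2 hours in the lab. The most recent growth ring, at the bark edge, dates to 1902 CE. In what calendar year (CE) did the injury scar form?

1548 CE

592 − 238 = 354 growth rings lie beyond the injury scar toward the bark edge.
The growth ring at the bark edge is 1902 CE, so the injury scar dates to 1902 − 354 = 1548 CE.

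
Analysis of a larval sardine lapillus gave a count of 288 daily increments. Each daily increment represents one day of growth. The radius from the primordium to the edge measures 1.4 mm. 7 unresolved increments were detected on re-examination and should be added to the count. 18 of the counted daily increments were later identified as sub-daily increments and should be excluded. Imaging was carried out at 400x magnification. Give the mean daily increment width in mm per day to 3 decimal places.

Adjusted count: 288 − 18 + 7 = 277 daily increments.
Mean rate = 1.4 mm / 277 days ≈ 0.005 mm per day.

0.005 mm per day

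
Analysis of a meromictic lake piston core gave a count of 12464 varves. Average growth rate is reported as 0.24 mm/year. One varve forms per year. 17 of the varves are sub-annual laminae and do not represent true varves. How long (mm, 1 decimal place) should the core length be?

True varve count = 12464 − 17 = 12447.
12447 years at 0.24 mm/year gives 0.24 × 12447 = 2987.3 mm.

2987.3 mm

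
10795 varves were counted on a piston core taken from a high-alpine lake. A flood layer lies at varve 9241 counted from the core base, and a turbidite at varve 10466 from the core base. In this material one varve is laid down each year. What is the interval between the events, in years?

10466 − 9241 = 1225 varves lie between the two events.
One varve per year makes the interval 1225 years.

1225 yr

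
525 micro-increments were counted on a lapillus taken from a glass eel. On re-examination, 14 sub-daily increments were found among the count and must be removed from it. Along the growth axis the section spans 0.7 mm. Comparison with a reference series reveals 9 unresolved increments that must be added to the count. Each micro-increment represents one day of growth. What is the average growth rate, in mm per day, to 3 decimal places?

0.001 mm per day

True micro-increment count = 525 − 14 + 9 = 520.
Extension rate ≈ 0.7 / 520 = 0.001 mm per day.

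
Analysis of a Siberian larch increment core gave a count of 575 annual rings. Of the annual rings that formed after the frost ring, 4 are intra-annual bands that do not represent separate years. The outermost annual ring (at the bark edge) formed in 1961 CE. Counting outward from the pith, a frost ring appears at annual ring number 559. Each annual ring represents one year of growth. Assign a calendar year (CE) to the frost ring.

1949 CE

The frost ring sits at annual ring 559 from the pith, so 575 − 559 = 16 annual rings formed after it.
Excluding 4 false annual rings: 16 − 4 = 12.
The annual ring at the bark edge is 1961 CE, so the frost ring dates to 1961 − 12 = 1949 CE.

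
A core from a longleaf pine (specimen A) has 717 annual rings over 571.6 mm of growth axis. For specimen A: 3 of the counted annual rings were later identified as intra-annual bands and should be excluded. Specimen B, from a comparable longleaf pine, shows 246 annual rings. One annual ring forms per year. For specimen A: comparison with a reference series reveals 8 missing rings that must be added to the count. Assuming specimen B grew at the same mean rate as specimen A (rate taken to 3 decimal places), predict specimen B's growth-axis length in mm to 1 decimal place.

194.8 mm

Specimen A: true annual ring count = 717 − 3 + 8 = 722.
A: 571.6 mm over 722 years gives 571.6 / 722 ≈ 0.792 mm per year.
For B, 0.792 mm/year × 246 years = 194.8 mm.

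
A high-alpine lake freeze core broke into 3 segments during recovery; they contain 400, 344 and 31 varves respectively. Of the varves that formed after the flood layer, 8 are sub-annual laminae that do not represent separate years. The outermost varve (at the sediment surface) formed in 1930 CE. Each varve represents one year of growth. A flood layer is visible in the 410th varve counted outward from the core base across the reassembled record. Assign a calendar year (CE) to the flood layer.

Total varves = 400 + 344 + 31 = 775.
775 − 410 = 365 varves lie beyond the flood layer toward the sediment surface.
Removing the 8 false varves leaves 365 − 8 = 357 true varves beyond the flood layer.
The varve at the sediment surface is 1930 CE, so the flood layer dates to 1930 − 357 = 1573 CE.

1573 CE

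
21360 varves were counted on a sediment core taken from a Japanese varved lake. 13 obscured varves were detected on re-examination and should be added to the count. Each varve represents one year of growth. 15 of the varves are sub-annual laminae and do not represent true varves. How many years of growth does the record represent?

True varve count = 21360 − 15 + 13 = 21358.
At one varve per year, that is 21358 years.

21358 years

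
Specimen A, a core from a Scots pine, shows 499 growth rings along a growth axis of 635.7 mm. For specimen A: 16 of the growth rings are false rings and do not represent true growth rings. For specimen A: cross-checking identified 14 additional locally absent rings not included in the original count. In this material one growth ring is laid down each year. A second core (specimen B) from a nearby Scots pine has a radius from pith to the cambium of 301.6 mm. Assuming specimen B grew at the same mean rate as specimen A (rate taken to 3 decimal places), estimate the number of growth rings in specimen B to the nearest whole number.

Specimen A: after corrections the count is 499 − 16 + 14 = 497 growth rings.
A: Extension rate ≈ 635.7 / 497 = 1.279 mm per year.
For B, 301.6 / 1.279 = 235.81 years ≈ 236 growth rings.

236 growth rings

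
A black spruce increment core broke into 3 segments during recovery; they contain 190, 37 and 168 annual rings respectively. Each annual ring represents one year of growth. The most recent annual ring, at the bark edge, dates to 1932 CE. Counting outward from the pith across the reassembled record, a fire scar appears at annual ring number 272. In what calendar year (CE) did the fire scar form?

1809 CE

Total annual rings = 190 + 37 + 168 = 395.
The fire scar sits at annual ring 272 from the pith, so 395 − 272 = 123 annual rings formed after it.
1932 − 123 = 1809 CE.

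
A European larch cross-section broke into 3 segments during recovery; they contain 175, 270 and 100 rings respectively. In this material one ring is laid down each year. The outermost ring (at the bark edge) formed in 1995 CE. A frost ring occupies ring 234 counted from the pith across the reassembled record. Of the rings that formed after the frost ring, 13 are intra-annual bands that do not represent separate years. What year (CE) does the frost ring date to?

Total rings = 175 + 270 + 100 = 545.
The frost ring sits at ring 234 from the pith, so 545 − 234 = 311 rings formed after it.
Excluding 13 false rings: 311 − 13 = 298.
Counting back 298 years from 1995 CE places the frost ring in 1995 − 298 = 1697 CE.

1697 CE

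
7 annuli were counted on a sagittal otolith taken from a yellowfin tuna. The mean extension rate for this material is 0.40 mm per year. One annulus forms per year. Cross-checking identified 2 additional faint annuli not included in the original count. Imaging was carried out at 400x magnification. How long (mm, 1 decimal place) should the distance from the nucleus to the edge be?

True annulus count = 7 + 2 = 9.
9 years at 0.40 mm/year gives 0.40 × 9 = 3.6 mm.

3.6 mm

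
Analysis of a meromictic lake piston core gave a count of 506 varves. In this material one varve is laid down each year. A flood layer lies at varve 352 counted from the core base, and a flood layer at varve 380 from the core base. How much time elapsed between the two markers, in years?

Separation: 380 − 352 = 28 varves.
One varve per year makes the interval 28 years.

28 years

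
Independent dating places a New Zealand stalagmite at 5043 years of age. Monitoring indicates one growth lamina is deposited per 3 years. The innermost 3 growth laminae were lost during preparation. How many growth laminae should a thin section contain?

One growth lamina every 3 years means 5043 / 3 = 1681 growth laminae.
1681 − 3 missed = 1678 growth laminae expected in the prepared section.

1678 growth laminae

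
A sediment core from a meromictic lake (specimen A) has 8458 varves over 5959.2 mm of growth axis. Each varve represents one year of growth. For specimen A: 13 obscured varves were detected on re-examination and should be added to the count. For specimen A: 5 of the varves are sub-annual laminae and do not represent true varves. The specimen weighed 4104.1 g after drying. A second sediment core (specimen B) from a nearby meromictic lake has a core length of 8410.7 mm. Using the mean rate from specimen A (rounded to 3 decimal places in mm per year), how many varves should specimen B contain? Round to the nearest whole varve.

Specimen A: true varve count = 8458 − 5 + 13 = 8466.
A: 5959.2 mm over 8466 years gives 5959.2 / 8466 ≈ 0.704 mm per year.
Specimen B: 8410.7 mm / 0.704 mm per year = 11947.02 years ≈ 11947 varves.

11947 varves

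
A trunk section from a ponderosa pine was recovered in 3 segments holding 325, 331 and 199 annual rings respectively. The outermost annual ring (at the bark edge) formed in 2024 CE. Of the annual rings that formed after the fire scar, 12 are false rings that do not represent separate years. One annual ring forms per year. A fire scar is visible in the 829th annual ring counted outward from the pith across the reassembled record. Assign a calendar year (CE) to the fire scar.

2010 CE

Total annual rings = 325 + 331 + 199 = 855.
855 − 829 = 26 annual rings lie beyond the fire scar toward the bark edge.
Removing the 12 false annual rings leaves 26 − 12 = 14 true annual rings beyond the fire scar.
The annual ring at the bark edge is 2024 CE, so the fire scar dates to 2024 − 14 = 2010 CE.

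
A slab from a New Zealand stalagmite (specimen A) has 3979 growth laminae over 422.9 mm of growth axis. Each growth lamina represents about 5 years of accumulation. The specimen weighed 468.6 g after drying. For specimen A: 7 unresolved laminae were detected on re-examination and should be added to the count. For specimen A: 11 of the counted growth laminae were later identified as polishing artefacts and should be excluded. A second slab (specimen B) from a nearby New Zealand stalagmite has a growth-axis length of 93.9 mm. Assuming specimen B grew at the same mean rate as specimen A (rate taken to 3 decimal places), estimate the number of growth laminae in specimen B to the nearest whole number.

Specimen A: correcting the raw count gives 3979 − 11 + 7 = 3975 true growth laminae.
Specimen A: 3975 growth laminae at 5 years each span 3975 × 5 = 19875 years.
A: Mean rate = 422.9 mm / 19875 years ≈ 0.021 mm/year.
B spans 93.9 / 0.021 = 4471.43 years; at 5 years per growth lamina that is 4471.43 / 5 ≈ 894 growth laminae.

894 growth laminae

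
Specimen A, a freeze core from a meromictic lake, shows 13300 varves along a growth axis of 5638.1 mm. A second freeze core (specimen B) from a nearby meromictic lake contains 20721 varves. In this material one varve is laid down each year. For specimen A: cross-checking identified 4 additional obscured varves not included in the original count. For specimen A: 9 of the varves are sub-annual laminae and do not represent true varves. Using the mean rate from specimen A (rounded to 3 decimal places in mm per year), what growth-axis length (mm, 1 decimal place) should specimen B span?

Specimen A: adjusted count: 13300 − 9 + 4 = 13295 varves.
A: 5638.1 mm over 13295 years gives 5638.1 / 13295 ≈ 0.424 mm/yr.
B's length ≈ 0.424 × 20721 = 8785.7 mm.

8785.7 mm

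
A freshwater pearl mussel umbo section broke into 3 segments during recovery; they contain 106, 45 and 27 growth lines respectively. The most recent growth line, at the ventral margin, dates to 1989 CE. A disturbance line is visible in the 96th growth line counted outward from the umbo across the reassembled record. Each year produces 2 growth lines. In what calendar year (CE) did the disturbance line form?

1948 CE

Total growth lines = 106 + 45 + 27 = 178.
Between growth line 96 and the ventral margin there are 178 − 96 = 82 growth lines.
82 growth lines at 2 per year is 82 / 2 = 41 years.
Counting back 41 years from 1989 CE places the disturbance line in 1989 − 41 = 1948 CE.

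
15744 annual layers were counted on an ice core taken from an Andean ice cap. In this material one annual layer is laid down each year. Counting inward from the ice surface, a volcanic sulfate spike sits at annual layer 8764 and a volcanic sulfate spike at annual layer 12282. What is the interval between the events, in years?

12282 − 8764 = 3518 annual layers lie between the two events.
That is 3518 years at one annual layer per year.

3518 years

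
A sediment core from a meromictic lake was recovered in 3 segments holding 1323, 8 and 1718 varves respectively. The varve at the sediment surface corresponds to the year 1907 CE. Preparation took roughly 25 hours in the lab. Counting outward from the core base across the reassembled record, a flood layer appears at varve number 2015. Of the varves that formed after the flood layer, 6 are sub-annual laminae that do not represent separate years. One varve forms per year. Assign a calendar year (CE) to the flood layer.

Total varves = 1323 + 8 + 1718 = 3049.
The flood layer sits at varve 2015 from the core base, so 3049 − 2015 = 1034 varves formed after it.
Removing the 6 false varves leaves 1034 − 6 = 1028 true varves beyond the flood layer.
1907 − 1028 = 879 CE.

879 CE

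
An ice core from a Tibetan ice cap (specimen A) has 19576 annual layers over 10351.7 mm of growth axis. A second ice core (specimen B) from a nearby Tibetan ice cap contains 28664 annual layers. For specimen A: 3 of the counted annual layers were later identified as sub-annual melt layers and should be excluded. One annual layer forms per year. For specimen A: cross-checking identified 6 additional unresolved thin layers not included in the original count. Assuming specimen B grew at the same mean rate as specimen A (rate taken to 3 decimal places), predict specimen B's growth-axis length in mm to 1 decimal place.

Specimen A: correcting the raw count gives 19576 − 3 + 6 = 19579 true annual layers.
A: Mean rate = 10351.7 mm / 19579 years ≈ 0.529 mm/year.
For B, 0.529 mm/year × 28664 years = 15163.3 mm.

15163.3 mm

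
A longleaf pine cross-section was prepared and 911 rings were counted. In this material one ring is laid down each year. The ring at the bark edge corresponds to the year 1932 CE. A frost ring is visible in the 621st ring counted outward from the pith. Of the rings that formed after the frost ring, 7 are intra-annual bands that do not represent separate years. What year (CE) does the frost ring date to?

1649 CE

The frost ring sits at ring 621 from the pith, so 911 − 621 = 290 rings formed after it.
Excluding 7 false rings: 290 − 7 = 283.
The ring at the bark edge is 1932 CE, so the frost ring dates to 1932 − 283 = 1649 CE.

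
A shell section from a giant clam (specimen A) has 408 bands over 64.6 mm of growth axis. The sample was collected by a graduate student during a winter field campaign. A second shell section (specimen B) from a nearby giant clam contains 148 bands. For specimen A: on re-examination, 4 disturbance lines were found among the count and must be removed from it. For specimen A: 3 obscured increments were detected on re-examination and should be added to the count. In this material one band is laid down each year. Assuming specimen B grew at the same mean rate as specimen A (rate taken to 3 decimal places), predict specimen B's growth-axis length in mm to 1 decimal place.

23.5 mm

Specimen A: correcting the raw count gives 408 − 4 + 3 = 407 true bands.
A: Extension rate ≈ 64.6 / 407 = 0.159 mm per year.
B's length ≈ 0.159 × 148 = 23.5 mm.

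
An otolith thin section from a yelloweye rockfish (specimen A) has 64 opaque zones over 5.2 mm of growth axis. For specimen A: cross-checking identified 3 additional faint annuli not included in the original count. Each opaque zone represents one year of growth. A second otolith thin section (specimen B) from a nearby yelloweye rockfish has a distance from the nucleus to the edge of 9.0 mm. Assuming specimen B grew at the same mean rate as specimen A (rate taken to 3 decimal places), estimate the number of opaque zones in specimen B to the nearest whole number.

Specimen A: true opaque zone count = 64 + 3 = 67.
A: 5.2 mm over 67 years gives 5.2 / 67 ≈ 0.078 mm/yr.
Specimen B: 9.0 mm / 0.078 mm per year = 115.38 years ≈ 115 opaque zones.

115 opaque zones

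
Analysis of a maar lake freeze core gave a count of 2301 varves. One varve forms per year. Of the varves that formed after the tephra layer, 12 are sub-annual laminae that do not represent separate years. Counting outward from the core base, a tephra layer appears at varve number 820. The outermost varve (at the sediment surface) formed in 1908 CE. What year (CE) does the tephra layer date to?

439 CE

2301 − 820 = 1481 varves lie beyond the tephra layer toward the sediment surface.
1481 − 12 false = 1469 true varves after the tephra layer.
The varve at the sediment surface is 1908 CE, so the tephra layer dates to 1908 − 1469 = 439 CE.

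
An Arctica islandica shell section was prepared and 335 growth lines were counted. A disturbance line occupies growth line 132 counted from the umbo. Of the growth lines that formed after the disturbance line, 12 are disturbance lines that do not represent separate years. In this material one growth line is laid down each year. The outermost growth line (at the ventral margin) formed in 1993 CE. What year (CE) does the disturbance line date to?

1802 CE

The disturbance line sits at growth line 132 from the umbo, so 335 − 132 = 203 growth lines formed after it.
Excluding 12 false growth lines: 203 − 12 = 191.
The growth line at the ventral margin is 1993 CE, so the disturbance line dates to 1993 − 191 = 1802 CE.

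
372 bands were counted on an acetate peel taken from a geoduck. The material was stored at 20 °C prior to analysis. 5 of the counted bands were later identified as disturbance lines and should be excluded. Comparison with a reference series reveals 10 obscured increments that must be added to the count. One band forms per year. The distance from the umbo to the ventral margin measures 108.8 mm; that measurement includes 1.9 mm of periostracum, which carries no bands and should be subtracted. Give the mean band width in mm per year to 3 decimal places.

Adjusted count: 372 − 5 + 10 = 377 bands.
Removing the 1.9 mm offcut leaves 108.8 − 1.9 = 106.9 mm.
106.9 mm over 377 years gives 106.9 / 377 ≈ 0.284 mm per year.

0.284 mm per year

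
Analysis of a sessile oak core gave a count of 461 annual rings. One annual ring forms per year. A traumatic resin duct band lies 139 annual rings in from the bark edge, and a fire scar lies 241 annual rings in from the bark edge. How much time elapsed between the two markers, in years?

The two markers are separated by 241 − 139 = 102 annual rings.
At one annual ring per year, 102 years elapsed between them.

102 yr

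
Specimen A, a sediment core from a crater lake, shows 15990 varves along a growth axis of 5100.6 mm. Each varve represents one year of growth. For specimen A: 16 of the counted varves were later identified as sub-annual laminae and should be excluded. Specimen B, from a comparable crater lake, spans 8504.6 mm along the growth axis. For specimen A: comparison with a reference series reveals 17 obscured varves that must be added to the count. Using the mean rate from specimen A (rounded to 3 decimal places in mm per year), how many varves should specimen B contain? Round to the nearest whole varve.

26660 varves

Specimen A: after corrections the count is 15990 − 16 + 17 = 15991 varves.
A: 5100.6 mm over 15991 years gives 5100.6 / 15991 ≈ 0.319 mm per year.
B spans 8504.6 / 0.319 = 26660.19 years ≈ 26660 varves.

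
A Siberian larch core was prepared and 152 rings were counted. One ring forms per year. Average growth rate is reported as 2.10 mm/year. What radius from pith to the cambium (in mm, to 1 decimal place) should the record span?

319.2 mm

The record spans 152 years at 2.10 mm per year.
Length ≈ 2.10 × 152 = 319.2 mm.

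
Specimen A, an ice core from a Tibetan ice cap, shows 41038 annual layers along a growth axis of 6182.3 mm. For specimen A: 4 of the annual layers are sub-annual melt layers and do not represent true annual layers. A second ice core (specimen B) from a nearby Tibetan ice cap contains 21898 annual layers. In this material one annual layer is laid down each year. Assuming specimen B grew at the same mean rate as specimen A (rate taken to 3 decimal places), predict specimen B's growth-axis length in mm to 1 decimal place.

3306.6 mm

Specimen A: adjusted count: 41038 − 4 = 41034 annual layers.
A: Mean rate = 6182.3 mm / 41034 years ≈ 0.151 mm/year.
B's length ≈ 0.151 × 21898 = 3306.6 mm.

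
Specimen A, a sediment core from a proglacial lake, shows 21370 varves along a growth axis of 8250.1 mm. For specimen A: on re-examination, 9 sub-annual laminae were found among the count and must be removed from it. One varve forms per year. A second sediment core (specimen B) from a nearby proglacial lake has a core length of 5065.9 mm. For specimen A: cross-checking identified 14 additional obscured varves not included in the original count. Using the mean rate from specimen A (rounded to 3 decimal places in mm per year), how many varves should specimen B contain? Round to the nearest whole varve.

13124 varves

Specimen A: correcting the raw count gives 21370 − 9 + 14 = 21375 true varves.
A: Extension rate ≈ 8250.1 / 21375 = 0.386 mm per year.
For B, 5065.9 / 0.386 = 13124.09 years ≈ 13124 varves.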